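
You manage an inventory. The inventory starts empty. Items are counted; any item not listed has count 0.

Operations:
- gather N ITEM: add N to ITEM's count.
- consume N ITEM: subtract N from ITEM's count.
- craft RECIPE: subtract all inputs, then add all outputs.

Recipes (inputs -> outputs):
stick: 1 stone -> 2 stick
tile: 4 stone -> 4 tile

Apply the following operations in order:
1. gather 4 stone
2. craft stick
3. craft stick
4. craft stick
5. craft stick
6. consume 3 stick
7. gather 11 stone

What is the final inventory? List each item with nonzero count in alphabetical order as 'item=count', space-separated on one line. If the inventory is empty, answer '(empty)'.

After 1 (gather 4 stone): stone=4
After 2 (craft stick): stick=2 stone=3
After 3 (craft stick): stick=4 stone=2
After 4 (craft stick): stick=6 stone=1
After 5 (craft stick): stick=8
After 6 (consume 3 stick): stick=5
After 7 (gather 11 stone): stick=5 stone=11

Answer: stick=5 stone=11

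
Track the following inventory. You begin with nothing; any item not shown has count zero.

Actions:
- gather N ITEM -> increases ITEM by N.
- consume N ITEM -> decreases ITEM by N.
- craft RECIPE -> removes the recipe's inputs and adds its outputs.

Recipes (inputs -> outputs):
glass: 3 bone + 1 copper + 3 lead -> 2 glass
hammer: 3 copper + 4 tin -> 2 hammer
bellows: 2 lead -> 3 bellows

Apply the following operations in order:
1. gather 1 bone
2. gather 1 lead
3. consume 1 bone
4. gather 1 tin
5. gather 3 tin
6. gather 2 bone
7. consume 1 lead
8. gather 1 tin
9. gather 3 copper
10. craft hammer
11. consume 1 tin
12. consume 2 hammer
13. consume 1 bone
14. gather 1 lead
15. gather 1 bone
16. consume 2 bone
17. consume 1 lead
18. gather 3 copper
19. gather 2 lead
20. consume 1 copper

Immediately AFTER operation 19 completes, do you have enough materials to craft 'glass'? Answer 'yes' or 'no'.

After 1 (gather 1 bone): bone=1
After 2 (gather 1 lead): bone=1 lead=1
After 3 (consume 1 bone): lead=1
After 4 (gather 1 tin): lead=1 tin=1
After 5 (gather 3 tin): lead=1 tin=4
After 6 (gather 2 bone): bone=2 lead=1 tin=4
After 7 (consume 1 lead): bone=2 tin=4
After 8 (gather 1 tin): bone=2 tin=5
After 9 (gather 3 copper): bone=2 copper=3 tin=5
After 10 (craft hammer): bone=2 hammer=2 tin=1
After 11 (consume 1 tin): bone=2 hammer=2
After 12 (consume 2 hammer): bone=2
After 13 (consume 1 bone): bone=1
After 14 (gather 1 lead): bone=1 lead=1
After 15 (gather 1 bone): bone=2 lead=1
After 16 (consume 2 bone): lead=1
After 17 (consume 1 lead): (empty)
After 18 (gather 3 copper): copper=3
After 19 (gather 2 lead): copper=3 lead=2

Answer: no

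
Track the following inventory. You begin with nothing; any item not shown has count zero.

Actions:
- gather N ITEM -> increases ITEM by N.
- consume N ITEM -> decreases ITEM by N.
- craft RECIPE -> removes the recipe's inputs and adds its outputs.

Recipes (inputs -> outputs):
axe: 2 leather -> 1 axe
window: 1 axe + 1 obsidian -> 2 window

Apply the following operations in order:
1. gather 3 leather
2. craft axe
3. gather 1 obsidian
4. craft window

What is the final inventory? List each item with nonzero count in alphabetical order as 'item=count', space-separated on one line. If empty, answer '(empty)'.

After 1 (gather 3 leather): leather=3
After 2 (craft axe): axe=1 leather=1
After 3 (gather 1 obsidian): axe=1 leather=1 obsidian=1
After 4 (craft window): leather=1 window=2

Answer: leather=1 window=2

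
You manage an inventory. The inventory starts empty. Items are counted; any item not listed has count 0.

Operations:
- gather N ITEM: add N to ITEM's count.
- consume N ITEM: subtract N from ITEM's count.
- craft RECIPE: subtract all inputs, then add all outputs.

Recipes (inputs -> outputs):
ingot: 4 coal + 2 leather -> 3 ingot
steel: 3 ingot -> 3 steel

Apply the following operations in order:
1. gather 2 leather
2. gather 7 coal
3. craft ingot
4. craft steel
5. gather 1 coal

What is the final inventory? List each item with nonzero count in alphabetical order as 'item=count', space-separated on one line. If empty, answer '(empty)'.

After 1 (gather 2 leather): leather=2
After 2 (gather 7 coal): coal=7 leather=2
After 3 (craft ingot): coal=3 ingot=3
After 4 (craft steel): coal=3 steel=3
After 5 (gather 1 coal): coal=4 steel=3

Answer: coal=4 steel=3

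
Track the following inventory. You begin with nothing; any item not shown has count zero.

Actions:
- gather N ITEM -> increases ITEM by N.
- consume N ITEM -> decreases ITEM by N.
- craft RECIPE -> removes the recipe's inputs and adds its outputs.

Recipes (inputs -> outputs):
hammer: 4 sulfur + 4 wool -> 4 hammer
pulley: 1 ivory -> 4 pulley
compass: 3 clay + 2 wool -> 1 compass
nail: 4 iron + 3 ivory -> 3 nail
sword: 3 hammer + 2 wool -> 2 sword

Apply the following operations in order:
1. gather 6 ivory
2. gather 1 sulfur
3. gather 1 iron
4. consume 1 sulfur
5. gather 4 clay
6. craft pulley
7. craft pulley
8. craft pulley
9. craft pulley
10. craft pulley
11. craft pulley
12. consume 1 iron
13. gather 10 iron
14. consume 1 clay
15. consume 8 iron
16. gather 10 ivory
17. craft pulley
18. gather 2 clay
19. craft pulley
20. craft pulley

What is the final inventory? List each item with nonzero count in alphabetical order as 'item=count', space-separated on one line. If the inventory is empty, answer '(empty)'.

After 1 (gather 6 ivory): ivory=6
After 2 (gather 1 sulfur): ivory=6 sulfur=1
After 3 (gather 1 iron): iron=1 ivory=6 sulfur=1
After 4 (consume 1 sulfur): iron=1 ivory=6
After 5 (gather 4 clay): clay=4 iron=1 ivory=6
After 6 (craft pulley): clay=4 iron=1 ivory=5 pulley=4
After 7 (craft pulley): clay=4 iron=1 ivory=4 pulley=8
After 8 (craft pulley): clay=4 iron=1 ivory=3 pulley=12
After 9 (craft pulley): clay=4 iron=1 ivory=2 pulley=16
After 10 (craft pulley): clay=4 iron=1 ivory=1 pulley=20
After 11 (craft pulley): clay=4 iron=1 pulley=24
After 12 (consume 1 iron): clay=4 pulley=24
After 13 (gather 10 iron): clay=4 iron=10 pulley=24
After 14 (consume 1 clay): clay=3 iron=10 pulley=24
After 15 (consume 8 iron): clay=3 iron=2 pulley=24
After 16 (gather 10 ivory): clay=3 iron=2 ivory=10 pulley=24
After 17 (craft pulley): clay=3 iron=2 ivory=9 pulley=28
After 18 (gather 2 clay): clay=5 iron=2 ivory=9 pulley=28
After 19 (craft pulley): clay=5 iron=2 ivory=8 pulley=32
After 20 (craft pulley): clay=5 iron=2 ivory=7 pulley=36

Answer: clay=5 iron=2 ivory=7 pulley=36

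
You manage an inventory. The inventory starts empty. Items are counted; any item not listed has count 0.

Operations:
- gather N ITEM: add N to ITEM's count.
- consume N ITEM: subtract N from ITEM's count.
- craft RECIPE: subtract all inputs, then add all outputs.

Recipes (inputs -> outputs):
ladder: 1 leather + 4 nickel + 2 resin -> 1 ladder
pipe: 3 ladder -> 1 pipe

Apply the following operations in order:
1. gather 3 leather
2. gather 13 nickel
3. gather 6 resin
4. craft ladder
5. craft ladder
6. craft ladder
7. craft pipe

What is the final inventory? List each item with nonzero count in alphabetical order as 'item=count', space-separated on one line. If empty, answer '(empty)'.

Answer: nickel=1 pipe=1

Derivation:
After 1 (gather 3 leather): leather=3
After 2 (gather 13 nickel): leather=3 nickel=13
After 3 (gather 6 resin): leather=3 nickel=13 resin=6
After 4 (craft ladder): ladder=1 leather=2 nickel=9 resin=4
After 5 (craft ladder): ladder=2 leather=1 nickel=5 resin=2
After 6 (craft ladder): ladder=3 nickel=1
After 7 (craft pipe): nickel=1 pipe=1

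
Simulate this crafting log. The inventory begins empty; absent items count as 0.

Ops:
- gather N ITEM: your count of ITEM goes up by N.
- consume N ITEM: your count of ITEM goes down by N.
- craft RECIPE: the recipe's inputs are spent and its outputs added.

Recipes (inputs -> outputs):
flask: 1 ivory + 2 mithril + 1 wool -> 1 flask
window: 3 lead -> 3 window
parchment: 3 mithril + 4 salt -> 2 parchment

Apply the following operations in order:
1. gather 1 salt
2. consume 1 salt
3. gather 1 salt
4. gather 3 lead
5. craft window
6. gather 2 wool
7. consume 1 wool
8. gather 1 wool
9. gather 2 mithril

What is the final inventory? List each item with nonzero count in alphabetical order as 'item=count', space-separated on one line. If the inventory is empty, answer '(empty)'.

After 1 (gather 1 salt): salt=1
After 2 (consume 1 salt): (empty)
After 3 (gather 1 salt): salt=1
After 4 (gather 3 lead): lead=3 salt=1
After 5 (craft window): salt=1 window=3
After 6 (gather 2 wool): salt=1 window=3 wool=2
After 7 (consume 1 wool): salt=1 window=3 wool=1
After 8 (gather 1 wool): salt=1 window=3 wool=2
After 9 (gather 2 mithril): mithril=2 salt=1 window=3 wool=2

Answer: mithril=2 salt=1 window=3 wool=2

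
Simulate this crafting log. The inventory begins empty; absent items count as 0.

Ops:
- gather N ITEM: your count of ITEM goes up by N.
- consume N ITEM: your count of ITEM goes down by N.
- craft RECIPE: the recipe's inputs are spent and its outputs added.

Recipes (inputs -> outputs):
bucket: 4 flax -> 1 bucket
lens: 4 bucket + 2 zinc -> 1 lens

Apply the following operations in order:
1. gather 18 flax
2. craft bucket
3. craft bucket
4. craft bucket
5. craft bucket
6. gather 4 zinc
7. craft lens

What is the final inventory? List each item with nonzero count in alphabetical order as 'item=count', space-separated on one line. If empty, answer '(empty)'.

Answer: flax=2 lens=1 zinc=2

Derivation:
After 1 (gather 18 flax): flax=18
After 2 (craft bucket): bucket=1 flax=14
After 3 (craft bucket): bucket=2 flax=10
After 4 (craft bucket): bucket=3 flax=6
After 5 (craft bucket): bucket=4 flax=2
After 6 (gather 4 zinc): bucket=4 flax=2 zinc=4
After 7 (craft lens): flax=2 lens=1 zinc=2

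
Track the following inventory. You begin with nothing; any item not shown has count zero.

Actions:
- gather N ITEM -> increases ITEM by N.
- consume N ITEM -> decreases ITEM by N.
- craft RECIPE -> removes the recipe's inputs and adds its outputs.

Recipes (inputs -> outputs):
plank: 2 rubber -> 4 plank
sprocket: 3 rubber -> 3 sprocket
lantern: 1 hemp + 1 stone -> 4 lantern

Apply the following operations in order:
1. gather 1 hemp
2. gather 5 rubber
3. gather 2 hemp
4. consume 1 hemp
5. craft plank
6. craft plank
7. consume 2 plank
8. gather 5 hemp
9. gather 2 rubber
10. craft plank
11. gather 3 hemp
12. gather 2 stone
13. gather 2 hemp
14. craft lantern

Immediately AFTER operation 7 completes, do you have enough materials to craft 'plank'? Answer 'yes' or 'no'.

After 1 (gather 1 hemp): hemp=1
After 2 (gather 5 rubber): hemp=1 rubber=5
After 3 (gather 2 hemp): hemp=3 rubber=5
After 4 (consume 1 hemp): hemp=2 rubber=5
After 5 (craft plank): hemp=2 plank=4 rubber=3
After 6 (craft plank): hemp=2 plank=8 rubber=1
After 7 (consume 2 plank): hemp=2 plank=6 rubber=1

Answer: no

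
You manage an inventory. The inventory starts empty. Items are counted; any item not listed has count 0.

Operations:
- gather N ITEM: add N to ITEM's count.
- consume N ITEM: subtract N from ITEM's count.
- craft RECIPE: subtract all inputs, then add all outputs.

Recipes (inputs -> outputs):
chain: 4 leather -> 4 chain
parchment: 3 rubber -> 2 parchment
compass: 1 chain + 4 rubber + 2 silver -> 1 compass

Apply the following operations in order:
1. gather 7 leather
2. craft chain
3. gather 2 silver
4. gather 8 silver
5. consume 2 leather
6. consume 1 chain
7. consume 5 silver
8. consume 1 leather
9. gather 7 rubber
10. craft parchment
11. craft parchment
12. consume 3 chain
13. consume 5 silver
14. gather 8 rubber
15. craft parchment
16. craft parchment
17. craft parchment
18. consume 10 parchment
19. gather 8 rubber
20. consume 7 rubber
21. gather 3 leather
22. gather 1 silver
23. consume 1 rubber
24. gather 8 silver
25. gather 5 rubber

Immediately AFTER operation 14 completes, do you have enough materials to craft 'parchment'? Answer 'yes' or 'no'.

Answer: yes

Derivation:
After 1 (gather 7 leather): leather=7
After 2 (craft chain): chain=4 leather=3
After 3 (gather 2 silver): chain=4 leather=3 silver=2
After 4 (gather 8 silver): chain=4 leather=3 silver=10
After 5 (consume 2 leather): chain=4 leather=1 silver=10
After 6 (consume 1 chain): chain=3 leather=1 silver=10
After 7 (consume 5 silver): chain=3 leather=1 silver=5
After 8 (consume 1 leather): chain=3 silver=5
After 9 (gather 7 rubber): chain=3 rubber=7 silver=5
After 10 (craft parchment): chain=3 parchment=2 rubber=4 silver=5
After 11 (craft parchment): chain=3 parchment=4 rubber=1 silver=5
After 12 (consume 3 chain): parchment=4 rubber=1 silver=5
After 13 (consume 5 silver): parchment=4 rubber=1
After 14 (gather 8 rubber): parchment=4 rubber=9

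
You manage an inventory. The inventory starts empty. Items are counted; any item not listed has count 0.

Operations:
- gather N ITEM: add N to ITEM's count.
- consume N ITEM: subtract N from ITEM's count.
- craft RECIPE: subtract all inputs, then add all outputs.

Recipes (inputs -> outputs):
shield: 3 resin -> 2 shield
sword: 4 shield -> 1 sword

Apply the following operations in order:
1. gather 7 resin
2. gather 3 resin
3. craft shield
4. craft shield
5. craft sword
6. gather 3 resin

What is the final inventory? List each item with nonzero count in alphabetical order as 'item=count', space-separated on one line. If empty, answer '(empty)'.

After 1 (gather 7 resin): resin=7
After 2 (gather 3 resin): resin=10
After 3 (craft shield): resin=7 shield=2
After 4 (craft shield): resin=4 shield=4
After 5 (craft sword): resin=4 sword=1
After 6 (gather 3 resin): resin=7 sword=1

Answer: resin=7 sword=1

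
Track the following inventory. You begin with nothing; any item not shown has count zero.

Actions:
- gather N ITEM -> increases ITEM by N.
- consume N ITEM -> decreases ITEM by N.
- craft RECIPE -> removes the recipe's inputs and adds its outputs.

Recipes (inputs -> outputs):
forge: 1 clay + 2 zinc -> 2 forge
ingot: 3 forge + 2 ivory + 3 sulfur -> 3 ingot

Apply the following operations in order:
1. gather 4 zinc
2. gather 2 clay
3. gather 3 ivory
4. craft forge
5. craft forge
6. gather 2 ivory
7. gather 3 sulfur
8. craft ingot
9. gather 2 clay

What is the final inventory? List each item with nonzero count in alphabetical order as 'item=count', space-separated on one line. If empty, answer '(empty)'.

Answer: clay=2 forge=1 ingot=3 ivory=3

Derivation:
After 1 (gather 4 zinc): zinc=4
After 2 (gather 2 clay): clay=2 zinc=4
After 3 (gather 3 ivory): clay=2 ivory=3 zinc=4
After 4 (craft forge): clay=1 forge=2 ivory=3 zinc=2
After 5 (craft forge): forge=4 ivory=3
After 6 (gather 2 ivory): forge=4 ivory=5
After 7 (gather 3 sulfur): forge=4 ivory=5 sulfur=3
After 8 (craft ingot): forge=1 ingot=3 ivory=3
After 9 (gather 2 clay): clay=2 forge=1 ingot=3 ivory=3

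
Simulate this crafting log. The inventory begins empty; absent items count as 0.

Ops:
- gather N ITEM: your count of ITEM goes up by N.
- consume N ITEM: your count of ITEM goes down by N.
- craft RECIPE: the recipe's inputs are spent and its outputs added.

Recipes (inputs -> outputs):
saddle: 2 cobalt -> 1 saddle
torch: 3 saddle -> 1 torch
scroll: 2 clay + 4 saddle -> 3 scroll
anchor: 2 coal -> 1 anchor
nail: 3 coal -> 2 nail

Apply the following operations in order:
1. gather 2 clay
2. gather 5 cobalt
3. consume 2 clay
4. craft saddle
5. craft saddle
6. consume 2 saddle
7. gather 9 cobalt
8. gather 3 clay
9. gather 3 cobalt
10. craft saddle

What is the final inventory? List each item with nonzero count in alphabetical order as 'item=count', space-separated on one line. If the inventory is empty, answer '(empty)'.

Answer: clay=3 cobalt=11 saddle=1

Derivation:
After 1 (gather 2 clay): clay=2
After 2 (gather 5 cobalt): clay=2 cobalt=5
After 3 (consume 2 clay): cobalt=5
After 4 (craft saddle): cobalt=3 saddle=1
After 5 (craft saddle): cobalt=1 saddle=2
After 6 (consume 2 saddle): cobalt=1
After 7 (gather 9 cobalt): cobalt=10
After 8 (gather 3 clay): clay=3 cobalt=10
After 9 (gather 3 cobalt): clay=3 cobalt=13
After 10 (craft saddle): clay=3 cobalt=11 saddle=1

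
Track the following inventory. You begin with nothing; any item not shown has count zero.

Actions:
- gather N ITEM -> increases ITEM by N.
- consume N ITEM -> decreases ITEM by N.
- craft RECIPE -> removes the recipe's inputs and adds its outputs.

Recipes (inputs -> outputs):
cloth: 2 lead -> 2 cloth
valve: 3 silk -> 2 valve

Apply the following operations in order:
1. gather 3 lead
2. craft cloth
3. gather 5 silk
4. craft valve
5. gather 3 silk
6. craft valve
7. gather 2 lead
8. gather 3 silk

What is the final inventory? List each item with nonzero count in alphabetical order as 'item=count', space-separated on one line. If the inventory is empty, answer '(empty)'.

Answer: cloth=2 lead=3 silk=5 valve=4

Derivation:
After 1 (gather 3 lead): lead=3
After 2 (craft cloth): cloth=2 lead=1
After 3 (gather 5 silk): cloth=2 lead=1 silk=5
After 4 (craft valve): cloth=2 lead=1 silk=2 valve=2
After 5 (gather 3 silk): cloth=2 lead=1 silk=5 valve=2
After 6 (craft valve): cloth=2 lead=1 silk=2 valve=4
After 7 (gather 2 lead): cloth=2 lead=3 silk=2 valve=4
After 8 (gather 3 silk): cloth=2 lead=3 silk=5 valve=4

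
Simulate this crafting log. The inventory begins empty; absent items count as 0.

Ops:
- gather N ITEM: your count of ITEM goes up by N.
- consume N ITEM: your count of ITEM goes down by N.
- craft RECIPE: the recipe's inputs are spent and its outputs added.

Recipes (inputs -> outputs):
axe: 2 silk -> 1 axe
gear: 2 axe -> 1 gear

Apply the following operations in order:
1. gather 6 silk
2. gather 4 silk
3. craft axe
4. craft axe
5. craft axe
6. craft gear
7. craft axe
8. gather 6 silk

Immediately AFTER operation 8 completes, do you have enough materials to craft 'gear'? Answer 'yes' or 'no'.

Answer: yes

Derivation:
After 1 (gather 6 silk): silk=6
After 2 (gather 4 silk): silk=10
After 3 (craft axe): axe=1 silk=8
After 4 (craft axe): axe=2 silk=6
After 5 (craft axe): axe=3 silk=4
After 6 (craft gear): axe=1 gear=1 silk=4
After 7 (craft axe): axe=2 gear=1 silk=2
After 8 (gather 6 silk): axe=2 gear=1 silk=8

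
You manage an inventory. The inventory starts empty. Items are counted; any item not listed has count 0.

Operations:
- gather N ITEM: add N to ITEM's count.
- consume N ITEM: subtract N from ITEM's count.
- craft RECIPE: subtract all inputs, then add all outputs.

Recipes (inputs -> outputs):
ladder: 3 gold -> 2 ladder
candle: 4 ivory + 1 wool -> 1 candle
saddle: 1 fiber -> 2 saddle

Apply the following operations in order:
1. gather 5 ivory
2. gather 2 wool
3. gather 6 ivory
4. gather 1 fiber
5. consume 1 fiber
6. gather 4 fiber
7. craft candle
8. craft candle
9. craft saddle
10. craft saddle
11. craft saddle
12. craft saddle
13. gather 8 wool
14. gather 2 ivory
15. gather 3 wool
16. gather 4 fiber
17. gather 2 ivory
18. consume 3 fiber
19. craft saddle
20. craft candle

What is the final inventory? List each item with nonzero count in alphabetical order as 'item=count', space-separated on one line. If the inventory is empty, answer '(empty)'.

Answer: candle=3 ivory=3 saddle=10 wool=10

Derivation:
After 1 (gather 5 ivory): ivory=5
After 2 (gather 2 wool): ivory=5 wool=2
After 3 (gather 6 ivory): ivory=11 wool=2
After 4 (gather 1 fiber): fiber=1 ivory=11 wool=2
After 5 (consume 1 fiber): ivory=11 wool=2
After 6 (gather 4 fiber): fiber=4 ivory=11 wool=2
After 7 (craft candle): candle=1 fiber=4 ivory=7 wool=1
After 8 (craft candle): candle=2 fiber=4 ivory=3
After 9 (craft saddle): candle=2 fiber=3 ivory=3 saddle=2
After 10 (craft saddle): candle=2 fiber=2 ivory=3 saddle=4
After 11 (craft saddle): candle=2 fiber=1 ivory=3 saddle=6
After 12 (craft saddle): candle=2 ivory=3 saddle=8
After 13 (gather 8 wool): candle=2 ivory=3 saddle=8 wool=8
After 14 (gather 2 ivory): candle=2 ivory=5 saddle=8 wool=8
After 15 (gather 3 wool): candle=2 ivory=5 saddle=8 wool=11
After 16 (gather 4 fiber): candle=2 fiber=4 ivory=5 saddle=8 wool=11
After 17 (gather 2 ivory): candle=2 fiber=4 ivory=7 saddle=8 wool=11
After 18 (consume 3 fiber): candle=2 fiber=1 ivory=7 saddle=8 wool=11
After 19 (craft saddle): candle=2 ivory=7 saddle=10 wool=11
After 20 (craft candle): candle=3 ivory=3 saddle=10 wool=10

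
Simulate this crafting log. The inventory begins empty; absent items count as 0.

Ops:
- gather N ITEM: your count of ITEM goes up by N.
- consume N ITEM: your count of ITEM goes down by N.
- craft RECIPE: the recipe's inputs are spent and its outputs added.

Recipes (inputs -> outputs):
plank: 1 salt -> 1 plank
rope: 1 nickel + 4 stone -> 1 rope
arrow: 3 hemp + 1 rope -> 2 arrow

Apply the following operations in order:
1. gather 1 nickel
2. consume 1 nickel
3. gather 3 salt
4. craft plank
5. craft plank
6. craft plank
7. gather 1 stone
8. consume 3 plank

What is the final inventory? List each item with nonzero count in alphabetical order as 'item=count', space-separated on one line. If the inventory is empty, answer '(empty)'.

After 1 (gather 1 nickel): nickel=1
After 2 (consume 1 nickel): (empty)
After 3 (gather 3 salt): salt=3
After 4 (craft plank): plank=1 salt=2
After 5 (craft plank): plank=2 salt=1
After 6 (craft plank): plank=3
After 7 (gather 1 stone): plank=3 stone=1
After 8 (consume 3 plank): stone=1

Answer: stone=1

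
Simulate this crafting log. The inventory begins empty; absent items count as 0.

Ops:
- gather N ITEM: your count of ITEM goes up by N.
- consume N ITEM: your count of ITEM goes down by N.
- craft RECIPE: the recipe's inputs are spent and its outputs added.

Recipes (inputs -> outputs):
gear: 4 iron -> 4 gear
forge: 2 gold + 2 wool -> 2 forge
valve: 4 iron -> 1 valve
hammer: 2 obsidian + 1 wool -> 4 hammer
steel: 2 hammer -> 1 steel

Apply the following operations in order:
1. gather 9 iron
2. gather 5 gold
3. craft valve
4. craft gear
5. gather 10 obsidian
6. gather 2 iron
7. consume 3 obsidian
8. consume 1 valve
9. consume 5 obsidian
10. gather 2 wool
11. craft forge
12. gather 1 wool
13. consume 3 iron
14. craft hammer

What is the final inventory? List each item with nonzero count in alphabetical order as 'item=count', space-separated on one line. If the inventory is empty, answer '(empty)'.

After 1 (gather 9 iron): iron=9
After 2 (gather 5 gold): gold=5 iron=9
After 3 (craft valve): gold=5 iron=5 valve=1
After 4 (craft gear): gear=4 gold=5 iron=1 valve=1
After 5 (gather 10 obsidian): gear=4 gold=5 iron=1 obsidian=10 valve=1
After 6 (gather 2 iron): gear=4 gold=5 iron=3 obsidian=10 valve=1
After 7 (consume 3 obsidian): gear=4 gold=5 iron=3 obsidian=7 valve=1
After 8 (consume 1 valve): gear=4 gold=5 iron=3 obsidian=7
After 9 (consume 5 obsidian): gear=4 gold=5 iron=3 obsidian=2
After 10 (gather 2 wool): gear=4 gold=5 iron=3 obsidian=2 wool=2
After 11 (craft forge): forge=2 gear=4 gold=3 iron=3 obsidian=2
After 12 (gather 1 wool): forge=2 gear=4 gold=3 iron=3 obsidian=2 wool=1
After 13 (consume 3 iron): forge=2 gear=4 gold=3 obsidian=2 wool=1
After 14 (craft hammer): forge=2 gear=4 gold=3 hammer=4

Answer: forge=2 gear=4 gold=3 hammer=4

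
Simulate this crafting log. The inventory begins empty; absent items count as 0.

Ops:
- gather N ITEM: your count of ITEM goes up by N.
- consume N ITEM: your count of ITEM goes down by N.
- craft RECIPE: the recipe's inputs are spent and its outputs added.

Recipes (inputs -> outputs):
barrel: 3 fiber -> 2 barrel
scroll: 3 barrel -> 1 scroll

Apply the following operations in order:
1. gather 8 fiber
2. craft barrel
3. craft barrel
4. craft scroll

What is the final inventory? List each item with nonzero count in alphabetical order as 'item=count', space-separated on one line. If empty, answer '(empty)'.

After 1 (gather 8 fiber): fiber=8
After 2 (craft barrel): barrel=2 fiber=5
After 3 (craft barrel): barrel=4 fiber=2
After 4 (craft scroll): barrel=1 fiber=2 scroll=1

Answer: barrel=1 fiber=2 scroll=1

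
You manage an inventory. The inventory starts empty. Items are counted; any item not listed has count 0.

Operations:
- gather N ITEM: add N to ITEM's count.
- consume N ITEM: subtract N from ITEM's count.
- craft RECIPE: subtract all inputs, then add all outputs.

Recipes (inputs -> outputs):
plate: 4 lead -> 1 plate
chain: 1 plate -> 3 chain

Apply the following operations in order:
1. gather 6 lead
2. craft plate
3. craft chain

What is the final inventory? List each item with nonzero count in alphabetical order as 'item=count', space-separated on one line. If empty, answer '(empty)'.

Answer: chain=3 lead=2

Derivation:
After 1 (gather 6 lead): lead=6
After 2 (craft plate): lead=2 plate=1
After 3 (craft chain): chain=3 lead=2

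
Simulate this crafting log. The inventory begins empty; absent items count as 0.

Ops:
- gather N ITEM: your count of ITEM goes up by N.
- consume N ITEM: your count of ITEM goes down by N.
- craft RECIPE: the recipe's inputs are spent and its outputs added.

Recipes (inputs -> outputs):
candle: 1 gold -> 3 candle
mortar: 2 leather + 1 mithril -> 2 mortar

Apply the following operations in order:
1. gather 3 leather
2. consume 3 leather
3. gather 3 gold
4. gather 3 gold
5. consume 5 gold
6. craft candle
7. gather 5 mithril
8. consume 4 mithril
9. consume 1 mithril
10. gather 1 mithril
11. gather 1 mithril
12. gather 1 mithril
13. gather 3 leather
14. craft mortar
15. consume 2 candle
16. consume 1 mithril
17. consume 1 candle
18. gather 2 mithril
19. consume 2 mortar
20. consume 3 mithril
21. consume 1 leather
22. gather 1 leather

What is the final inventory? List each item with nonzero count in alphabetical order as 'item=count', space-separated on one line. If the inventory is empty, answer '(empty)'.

After 1 (gather 3 leather): leather=3
After 2 (consume 3 leather): (empty)
After 3 (gather 3 gold): gold=3
After 4 (gather 3 gold): gold=6
After 5 (consume 5 gold): gold=1
After 6 (craft candle): candle=3
After 7 (gather 5 mithril): candle=3 mithril=5
After 8 (consume 4 mithril): candle=3 mithril=1
After 9 (consume 1 mithril): candle=3
After 10 (gather 1 mithril): candle=3 mithril=1
After 11 (gather 1 mithril): candle=3 mithril=2
After 12 (gather 1 mithril): candle=3 mithril=3
After 13 (gather 3 leather): candle=3 leather=3 mithril=3
After 14 (craft mortar): candle=3 leather=1 mithril=2 mortar=2
After 15 (consume 2 candle): candle=1 leather=1 mithril=2 mortar=2
After 16 (consume 1 mithril): candle=1 leather=1 mithril=1 mortar=2
After 17 (consume 1 candle): leather=1 mithril=1 mortar=2
After 18 (gather 2 mithril): leather=1 mithril=3 mortar=2
After 19 (consume 2 mortar): leather=1 mithril=3
After 20 (consume 3 mithril): leather=1
After 21 (consume 1 leather): (empty)
After 22 (gather 1 leather): leather=1

Answer: leather=1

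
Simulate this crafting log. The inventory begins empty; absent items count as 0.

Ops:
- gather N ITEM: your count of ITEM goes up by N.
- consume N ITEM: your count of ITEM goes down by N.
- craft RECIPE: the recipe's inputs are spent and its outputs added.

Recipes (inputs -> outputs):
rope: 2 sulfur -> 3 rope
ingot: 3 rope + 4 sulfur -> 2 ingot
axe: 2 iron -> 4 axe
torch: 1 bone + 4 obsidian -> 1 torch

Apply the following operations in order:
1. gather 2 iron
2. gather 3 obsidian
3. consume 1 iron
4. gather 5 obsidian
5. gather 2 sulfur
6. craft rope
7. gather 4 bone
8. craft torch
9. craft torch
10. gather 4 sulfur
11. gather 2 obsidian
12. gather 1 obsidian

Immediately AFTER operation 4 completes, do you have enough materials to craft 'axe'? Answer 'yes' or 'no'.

After 1 (gather 2 iron): iron=2
After 2 (gather 3 obsidian): iron=2 obsidian=3
After 3 (consume 1 iron): iron=1 obsidian=3
After 4 (gather 5 obsidian): iron=1 obsidian=8

Answer: no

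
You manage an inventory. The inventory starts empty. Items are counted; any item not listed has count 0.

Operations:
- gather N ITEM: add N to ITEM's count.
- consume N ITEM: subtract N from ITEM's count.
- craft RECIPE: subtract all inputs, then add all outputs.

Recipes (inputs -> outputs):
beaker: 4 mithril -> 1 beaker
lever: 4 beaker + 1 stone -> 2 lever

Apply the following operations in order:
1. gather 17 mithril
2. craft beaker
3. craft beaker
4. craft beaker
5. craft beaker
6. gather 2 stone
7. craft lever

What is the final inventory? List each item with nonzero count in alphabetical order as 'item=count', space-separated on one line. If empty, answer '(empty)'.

After 1 (gather 17 mithril): mithril=17
After 2 (craft beaker): beaker=1 mithril=13
After 3 (craft beaker): beaker=2 mithril=9
After 4 (craft beaker): beaker=3 mithril=5
After 5 (craft beaker): beaker=4 mithril=1
After 6 (gather 2 stone): beaker=4 mithril=1 stone=2
After 7 (craft lever): lever=2 mithril=1 stone=1

Answer: lever=2 mithril=1 stone=1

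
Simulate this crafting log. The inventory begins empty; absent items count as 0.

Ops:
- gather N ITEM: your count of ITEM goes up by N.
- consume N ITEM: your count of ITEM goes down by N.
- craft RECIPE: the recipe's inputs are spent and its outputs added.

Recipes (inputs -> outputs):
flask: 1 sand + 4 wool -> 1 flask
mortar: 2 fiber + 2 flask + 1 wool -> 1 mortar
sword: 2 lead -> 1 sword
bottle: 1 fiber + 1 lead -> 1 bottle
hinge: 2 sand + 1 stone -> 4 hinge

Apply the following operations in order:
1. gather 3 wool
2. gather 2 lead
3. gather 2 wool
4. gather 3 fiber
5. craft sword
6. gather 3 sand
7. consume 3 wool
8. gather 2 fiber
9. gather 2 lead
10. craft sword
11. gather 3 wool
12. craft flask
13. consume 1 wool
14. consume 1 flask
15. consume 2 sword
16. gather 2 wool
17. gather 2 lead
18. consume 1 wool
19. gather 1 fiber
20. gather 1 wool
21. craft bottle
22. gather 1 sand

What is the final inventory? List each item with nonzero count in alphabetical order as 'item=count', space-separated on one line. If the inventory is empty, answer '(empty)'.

After 1 (gather 3 wool): wool=3
After 2 (gather 2 lead): lead=2 wool=3
After 3 (gather 2 wool): lead=2 wool=5
After 4 (gather 3 fiber): fiber=3 lead=2 wool=5
After 5 (craft sword): fiber=3 sword=1 wool=5
After 6 (gather 3 sand): fiber=3 sand=3 sword=1 wool=5
After 7 (consume 3 wool): fiber=3 sand=3 sword=1 wool=2
After 8 (gather 2 fiber): fiber=5 sand=3 sword=1 wool=2
After 9 (gather 2 lead): fiber=5 lead=2 sand=3 sword=1 wool=2
After 10 (craft sword): fiber=5 sand=3 sword=2 wool=2
After 11 (gather 3 wool): fiber=5 sand=3 sword=2 wool=5
After 12 (craft flask): fiber=5 flask=1 sand=2 sword=2 wool=1
After 13 (consume 1 wool): fiber=5 flask=1 sand=2 sword=2
After 14 (consume 1 flask): fiber=5 sand=2 sword=2
After 15 (consume 2 sword): fiber=5 sand=2
After 16 (gather 2 wool): fiber=5 sand=2 wool=2
After 17 (gather 2 lead): fiber=5 lead=2 sand=2 wool=2
After 18 (consume 1 wool): fiber=5 lead=2 sand=2 wool=1
After 19 (gather 1 fiber): fiber=6 lead=2 sand=2 wool=1
After 20 (gather 1 wool): fiber=6 lead=2 sand=2 wool=2
After 21 (craft bottle): bottle=1 fiber=5 lead=1 sand=2 wool=2
After 22 (gather 1 sand): bottle=1 fiber=5 lead=1 sand=3 wool=2

Answer: bottle=1 fiber=5 lead=1 sand=3 wool=2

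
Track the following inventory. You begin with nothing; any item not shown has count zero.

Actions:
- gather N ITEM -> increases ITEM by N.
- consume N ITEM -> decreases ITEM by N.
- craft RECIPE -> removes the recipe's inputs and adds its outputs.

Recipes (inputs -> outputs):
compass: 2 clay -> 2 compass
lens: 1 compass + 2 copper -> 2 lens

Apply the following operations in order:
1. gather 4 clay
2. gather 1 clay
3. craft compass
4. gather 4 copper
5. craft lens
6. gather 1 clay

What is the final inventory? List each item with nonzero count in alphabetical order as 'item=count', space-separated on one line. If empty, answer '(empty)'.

Answer: clay=4 compass=1 copper=2 lens=2

Derivation:
After 1 (gather 4 clay): clay=4
After 2 (gather 1 clay): clay=5
After 3 (craft compass): clay=3 compass=2
After 4 (gather 4 copper): clay=3 compass=2 copper=4
After 5 (craft lens): clay=3 compass=1 copper=2 lens=2
After 6 (gather 1 clay): clay=4 compass=1 copper=2 lens=2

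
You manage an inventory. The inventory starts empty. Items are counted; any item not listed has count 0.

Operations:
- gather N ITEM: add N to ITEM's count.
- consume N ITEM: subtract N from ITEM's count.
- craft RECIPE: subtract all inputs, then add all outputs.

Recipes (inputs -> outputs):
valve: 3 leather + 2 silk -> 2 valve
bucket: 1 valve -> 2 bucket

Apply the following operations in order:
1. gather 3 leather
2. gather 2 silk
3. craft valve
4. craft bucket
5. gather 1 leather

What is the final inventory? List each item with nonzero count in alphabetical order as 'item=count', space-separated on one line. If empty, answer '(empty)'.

Answer: bucket=2 leather=1 valve=1

Derivation:
After 1 (gather 3 leather): leather=3
After 2 (gather 2 silk): leather=3 silk=2
After 3 (craft valve): valve=2
After 4 (craft bucket): bucket=2 valve=1
After 5 (gather 1 leather): bucket=2 leather=1 valve=1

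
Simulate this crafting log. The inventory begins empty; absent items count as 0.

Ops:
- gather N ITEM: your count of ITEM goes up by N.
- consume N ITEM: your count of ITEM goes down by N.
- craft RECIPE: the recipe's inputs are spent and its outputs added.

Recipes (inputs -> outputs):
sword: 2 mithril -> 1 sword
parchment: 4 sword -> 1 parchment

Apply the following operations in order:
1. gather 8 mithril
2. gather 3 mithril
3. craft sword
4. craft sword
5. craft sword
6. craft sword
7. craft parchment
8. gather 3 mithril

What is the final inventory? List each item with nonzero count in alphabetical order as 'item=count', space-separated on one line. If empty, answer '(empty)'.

After 1 (gather 8 mithril): mithril=8
After 2 (gather 3 mithril): mithril=11
After 3 (craft sword): mithril=9 sword=1
After 4 (craft sword): mithril=7 sword=2
After 5 (craft sword): mithril=5 sword=3
After 6 (craft sword): mithril=3 sword=4
After 7 (craft parchment): mithril=3 parchment=1
After 8 (gather 3 mithril): mithril=6 parchment=1

Answer: mithril=6 parchment=1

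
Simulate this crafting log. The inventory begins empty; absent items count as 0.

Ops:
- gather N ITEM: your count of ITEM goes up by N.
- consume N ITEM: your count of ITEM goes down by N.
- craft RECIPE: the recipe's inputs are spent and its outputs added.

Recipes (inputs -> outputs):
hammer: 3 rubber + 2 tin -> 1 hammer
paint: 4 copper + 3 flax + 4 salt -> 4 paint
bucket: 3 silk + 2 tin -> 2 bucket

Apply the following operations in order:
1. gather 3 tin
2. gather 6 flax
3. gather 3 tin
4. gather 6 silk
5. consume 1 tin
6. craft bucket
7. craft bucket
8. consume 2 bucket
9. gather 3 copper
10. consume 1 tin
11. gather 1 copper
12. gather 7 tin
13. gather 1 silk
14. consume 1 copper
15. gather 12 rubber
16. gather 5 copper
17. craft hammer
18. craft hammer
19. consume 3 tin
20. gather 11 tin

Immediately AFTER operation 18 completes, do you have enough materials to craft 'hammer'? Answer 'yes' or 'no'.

After 1 (gather 3 tin): tin=3
After 2 (gather 6 flax): flax=6 tin=3
After 3 (gather 3 tin): flax=6 tin=6
After 4 (gather 6 silk): flax=6 silk=6 tin=6
After 5 (consume 1 tin): flax=6 silk=6 tin=5
After 6 (craft bucket): bucket=2 flax=6 silk=3 tin=3
After 7 (craft bucket): bucket=4 flax=6 tin=1
After 8 (consume 2 bucket): bucket=2 flax=6 tin=1
After 9 (gather 3 copper): bucket=2 copper=3 flax=6 tin=1
After 10 (consume 1 tin): bucket=2 copper=3 flax=6
After 11 (gather 1 copper): bucket=2 copper=4 flax=6
After 12 (gather 7 tin): bucket=2 copper=4 flax=6 tin=7
After 13 (gather 1 silk): bucket=2 copper=4 flax=6 silk=1 tin=7
After 14 (consume 1 copper): bucket=2 copper=3 flax=6 silk=1 tin=7
After 15 (gather 12 rubber): bucket=2 copper=3 flax=6 rubber=12 silk=1 tin=7
After 16 (gather 5 copper): bucket=2 copper=8 flax=6 rubber=12 silk=1 tin=7
After 17 (craft hammer): bucket=2 copper=8 flax=6 hammer=1 rubber=9 silk=1 tin=5
After 18 (craft hammer): bucket=2 copper=8 flax=6 hammer=2 rubber=6 silk=1 tin=3

Answer: yes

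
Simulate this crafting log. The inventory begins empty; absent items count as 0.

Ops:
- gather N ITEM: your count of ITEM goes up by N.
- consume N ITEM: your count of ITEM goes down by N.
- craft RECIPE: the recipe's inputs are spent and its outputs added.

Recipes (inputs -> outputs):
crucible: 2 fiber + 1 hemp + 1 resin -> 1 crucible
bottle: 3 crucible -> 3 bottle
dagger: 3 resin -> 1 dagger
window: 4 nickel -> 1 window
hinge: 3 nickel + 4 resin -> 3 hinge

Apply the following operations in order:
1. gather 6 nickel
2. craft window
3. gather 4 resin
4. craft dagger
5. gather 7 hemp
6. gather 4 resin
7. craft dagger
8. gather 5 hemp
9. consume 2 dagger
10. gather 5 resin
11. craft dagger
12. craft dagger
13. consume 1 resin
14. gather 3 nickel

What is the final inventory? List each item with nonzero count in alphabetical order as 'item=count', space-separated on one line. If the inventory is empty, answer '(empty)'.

After 1 (gather 6 nickel): nickel=6
After 2 (craft window): nickel=2 window=1
After 3 (gather 4 resin): nickel=2 resin=4 window=1
After 4 (craft dagger): dagger=1 nickel=2 resin=1 window=1
After 5 (gather 7 hemp): dagger=1 hemp=7 nickel=2 resin=1 window=1
After 6 (gather 4 resin): dagger=1 hemp=7 nickel=2 resin=5 window=1
After 7 (craft dagger): dagger=2 hemp=7 nickel=2 resin=2 window=1
After 8 (gather 5 hemp): dagger=2 hemp=12 nickel=2 resin=2 window=1
After 9 (consume 2 dagger): hemp=12 nickel=2 resin=2 window=1
After 10 (gather 5 resin): hemp=12 nickel=2 resin=7 window=1
After 11 (craft dagger): dagger=1 hemp=12 nickel=2 resin=4 window=1
After 12 (craft dagger): dagger=2 hemp=12 nickel=2 resin=1 window=1
After 13 (consume 1 resin): dagger=2 hemp=12 nickel=2 window=1
After 14 (gather 3 nickel): dagger=2 hemp=12 nickel=5 window=1

Answer: dagger=2 hemp=12 nickel=5 window=1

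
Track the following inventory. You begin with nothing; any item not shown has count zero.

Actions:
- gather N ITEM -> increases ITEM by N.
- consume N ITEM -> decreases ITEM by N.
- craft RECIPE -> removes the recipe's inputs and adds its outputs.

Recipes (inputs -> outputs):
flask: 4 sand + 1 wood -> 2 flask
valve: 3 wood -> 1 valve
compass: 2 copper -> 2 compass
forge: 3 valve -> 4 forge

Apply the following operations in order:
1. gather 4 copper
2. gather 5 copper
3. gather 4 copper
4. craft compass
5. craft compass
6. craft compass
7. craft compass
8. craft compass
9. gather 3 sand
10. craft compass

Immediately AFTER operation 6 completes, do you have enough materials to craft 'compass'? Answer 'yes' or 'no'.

Answer: yes

Derivation:
After 1 (gather 4 copper): copper=4
After 2 (gather 5 copper): copper=9
After 3 (gather 4 copper): copper=13
After 4 (craft compass): compass=2 copper=11
After 5 (craft compass): compass=4 copper=9
After 6 (craft compass): compass=6 copper=7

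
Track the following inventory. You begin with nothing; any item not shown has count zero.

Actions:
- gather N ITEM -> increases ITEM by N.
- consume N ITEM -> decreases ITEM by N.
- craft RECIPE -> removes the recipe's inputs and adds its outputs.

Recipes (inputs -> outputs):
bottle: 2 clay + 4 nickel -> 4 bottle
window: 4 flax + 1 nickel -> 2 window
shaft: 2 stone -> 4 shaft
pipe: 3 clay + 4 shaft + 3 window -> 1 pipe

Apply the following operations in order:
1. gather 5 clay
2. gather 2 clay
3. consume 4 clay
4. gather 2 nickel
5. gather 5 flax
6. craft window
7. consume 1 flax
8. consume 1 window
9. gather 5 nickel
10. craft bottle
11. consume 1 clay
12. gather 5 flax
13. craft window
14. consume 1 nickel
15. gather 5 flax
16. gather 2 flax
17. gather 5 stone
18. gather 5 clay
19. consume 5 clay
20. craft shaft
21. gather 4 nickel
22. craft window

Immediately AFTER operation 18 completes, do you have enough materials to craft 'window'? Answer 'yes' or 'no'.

After 1 (gather 5 clay): clay=5
After 2 (gather 2 clay): clay=7
After 3 (consume 4 clay): clay=3
After 4 (gather 2 nickel): clay=3 nickel=2
After 5 (gather 5 flax): clay=3 flax=5 nickel=2
After 6 (craft window): clay=3 flax=1 nickel=1 window=2
After 7 (consume 1 flax): clay=3 nickel=1 window=2
After 8 (consume 1 window): clay=3 nickel=1 window=1
After 9 (gather 5 nickel): clay=3 nickel=6 window=1
After 10 (craft bottle): bottle=4 clay=1 nickel=2 window=1
After 11 (consume 1 clay): bottle=4 nickel=2 window=1
After 12 (gather 5 flax): bottle=4 flax=5 nickel=2 window=1
After 13 (craft window): bottle=4 flax=1 nickel=1 window=3
After 14 (consume 1 nickel): bottle=4 flax=1 window=3
After 15 (gather 5 flax): bottle=4 flax=6 window=3
After 16 (gather 2 flax): bottle=4 flax=8 window=3
After 17 (gather 5 stone): bottle=4 flax=8 stone=5 window=3
After 18 (gather 5 clay): bottle=4 clay=5 flax=8 stone=5 window=3

Answer: no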